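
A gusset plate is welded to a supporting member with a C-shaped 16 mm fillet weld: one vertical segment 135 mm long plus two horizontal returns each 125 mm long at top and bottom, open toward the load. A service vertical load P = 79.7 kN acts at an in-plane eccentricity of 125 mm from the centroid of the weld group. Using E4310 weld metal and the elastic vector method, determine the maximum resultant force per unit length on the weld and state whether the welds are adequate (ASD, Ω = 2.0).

E43XX → F_EXX = 430 MPa.
Total weld length L_w = 385 mm. Treat welds as unit-width lines.
Centroid: x̄ = 2×125×62.5 / 385 = 40.58 mm from the vertical weld.
Polar moment about centroid: J = I_x + I_y = [135³/12 + 2×125×67.5²] + [135×40.58² + 2(125³/12 + 125×21.92²)] = 2012000 mm³.
Direct shear f_v = P/L_w = 79.7×10³ / 385 = 207 N/mm (vertical).
Torsion M = P·e = 79.7×10³ × 125 = 9962500 N·mm.
Critical point at (x, y) = (84.42, 67.5) from centroid. f_tx = M·y/J = 334.2 N/mm; f_ty = M·x/J = 418 N/mm.
Resultant f_max = √[f_tx² + (f_v + f_ty)²] = √[334.2² + (207 + 418)²] = 708.7 N/mm.
Capacity per unit length: r_n/Ω = (1/2.0) × 0.6 × 430 × (0.707 × 16) = 1459 N/mm.
708.7 ≤ 1459 → adequate.

f_max ≈ 709 N/mm; adequate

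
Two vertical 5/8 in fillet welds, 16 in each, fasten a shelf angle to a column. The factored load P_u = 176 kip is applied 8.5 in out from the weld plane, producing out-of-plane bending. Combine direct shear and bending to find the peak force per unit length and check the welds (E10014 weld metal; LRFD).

E100XX → F_EXX = 100 ksi.
L_w = 2 × 16 = 32 in; section modulus (unit throat) S = 2 × L²/6 = 85.33 in².
Direct shear f_v = P/L_w = 176/32 = 5.5 kip/in.
Moment M = P × e = 176 × 8.5 = 1496 kip·in; bending f_b = M/S = 17.53 kip/in.
f_max = √(f_v² + f_b²) = √(5.5² + 17.53²) = 18.37 kip/in.
φr_n = 0.75 × 0.6 × 100 × (0.707 × 0.625) = 19.88 kip/in → adequate.

f_max ≈ 18.4 kip/in; adequate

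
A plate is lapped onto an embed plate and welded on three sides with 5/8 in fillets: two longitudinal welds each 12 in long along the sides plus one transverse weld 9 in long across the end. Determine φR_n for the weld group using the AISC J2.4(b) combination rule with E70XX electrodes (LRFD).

E70XX → F_EXX = 70 ksi.
t_e = 0.707 × 0.625 = 0.4419 in.
R_nwl = 0.6 × 70 × 0.4419 × 24 = 445.4 kip (longitudinal, 2 welds).
R_nwt = 0.6 × 70 × 0.4419 × 9 = 167 kip (transverse, base value).
(i) R_nwl + R_nwt = 612.4 kip; (ii) 0.85 R_nwl + 1.5 R_nwt = 629.1 kip.
R_n = max = 629.1 kip [governs: (ii)]; φR_n = 471.9 kip.

φR_n ≈ 472 kip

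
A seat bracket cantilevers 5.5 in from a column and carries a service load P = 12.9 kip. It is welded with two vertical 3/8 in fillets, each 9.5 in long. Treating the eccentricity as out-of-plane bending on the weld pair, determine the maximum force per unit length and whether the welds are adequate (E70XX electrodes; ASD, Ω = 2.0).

E70XX → F_EXX = 70 ksi.
L_w = 2 × 9.5 = 19 in; section modulus (unit throat) S = 2 × L²/6 = 30.08 in².
Direct shear f_v = P/L_w = 12.9/19 = 0.6789 kip/in.
Moment M = P × e = 12.9 × 5.5 = 70.95 kip·in; bending f_b = M/S = 2.358 kip/in.
f_max = √(f_v² + f_b²) = √(0.6789² + 2.358²) = 2.454 kip/in.
r_n/Ω = (1/2.0) × 0.6 × 70 × (0.707 × 0.375) = 5.568 kip/in → adequate.

f_max ≈ 2.45 kip/in; adequate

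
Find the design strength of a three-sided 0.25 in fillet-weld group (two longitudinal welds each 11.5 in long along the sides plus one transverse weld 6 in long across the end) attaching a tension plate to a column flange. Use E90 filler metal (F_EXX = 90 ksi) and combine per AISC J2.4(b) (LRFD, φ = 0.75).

t_e = 0.707 × 0.25 = 0.1767 in.
R_nwl = 0.6 × 90 × 0.1767 × 23 = 219.5 kips (longitudinal, 2 welds).
R_nwt = 0.6 × 90 × 0.1767 × 6 = 57.27 kips (transverse, base value).
(i) R_nwl + R_nwt = 276.8 kips; (ii) 0.85 R_nwl + 1.5 R_nwt = 272.5 kips.
R_n = max = 276.8 kips [governs: (i)]; φR_n = 207.6 kips.

φR_n ≈ 208 kips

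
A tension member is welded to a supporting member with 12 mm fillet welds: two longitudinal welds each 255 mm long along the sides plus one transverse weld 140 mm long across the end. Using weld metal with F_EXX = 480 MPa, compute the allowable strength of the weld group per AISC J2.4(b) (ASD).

R_n/Ω ≈ 794 kN

t_e = 0.707 × 12 = 8.484 mm.
R_nwl = 0.6 × 480 × 8.484 × 510 × 10⁻³ = 1246 kN (longitudinal, 2 welds).
R_nwt = 0.6 × 480 × 8.484 × 140 × 10⁻³ = 342.1 kN (transverse, base value).
(i) R_nwl + R_nwt = 1588 kN; (ii) 0.85 R_nwl + 1.5 R_nwt = 1572 kN.
R_n = max = 1588 kN [governs: (i)]; R_n/Ω = 794.1 kN.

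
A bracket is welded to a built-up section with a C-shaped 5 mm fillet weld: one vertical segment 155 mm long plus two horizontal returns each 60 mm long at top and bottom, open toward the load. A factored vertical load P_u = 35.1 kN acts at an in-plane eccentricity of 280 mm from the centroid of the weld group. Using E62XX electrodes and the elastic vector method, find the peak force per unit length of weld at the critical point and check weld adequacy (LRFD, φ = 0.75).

E62XX → F_EXX = 620 MPa.
Total weld length L_w = 275 mm. Treat welds as unit-width lines.
Centroid: x̄ = 2×60×30 / 275 = 13.09 mm from the vertical weld.
Polar moment about centroid: J = I_x + I_y = [155³/12 + 2×60×77.5²] + [155×13.09² + 2(60³/12 + 60×16.91²)] = 1128000 mm³.
Direct shear f_v = P/L_w = 35.1×10³ / 275 = 127.6 N/mm (vertical).
Torsion M = P·e = 35.1×10³ × 280 = 9828000 N·mm.
Critical point at (x, y) = (46.91, 77.5) from centroid. f_tx = M·y/J = 675.3 N/mm; f_ty = M·x/J = 408.7 N/mm.
Resultant f_max = √[f_tx² + (f_v + f_ty)²] = √[675.3² + (127.6 + 408.7)²] = 862.4 N/mm.
Capacity per unit length: φr_n = 0.75 × 0.6 × 620 × (0.707 × 5) = 986.3 N/mm.
862.4 ≤ 986.3 → adequate.

f_max ≈ 862 N/mm; adequate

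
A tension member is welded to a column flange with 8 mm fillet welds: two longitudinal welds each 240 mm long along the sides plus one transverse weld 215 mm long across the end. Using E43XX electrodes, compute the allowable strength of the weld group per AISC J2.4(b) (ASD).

R_n/Ω ≈ 533 kN

E43XX → F_EXX = 430 MPa.
t_e = 0.707 × 8 = 5.656 mm.
R_nwl = 0.6 × 430 × 5.656 × 480 × 10⁻³ = 700.4 kN (longitudinal, 2 welds).
R_nwt = 0.6 × 430 × 5.656 × 215 × 10⁻³ = 313.7 kN (transverse, base value).
(i) R_nwl + R_nwt = 1014 kN; (ii) 0.85 R_nwl + 1.5 R_nwt = 1066 kN.
R_n = max = 1066 kN [governs: (ii)]; R_n/Ω = 533 kN.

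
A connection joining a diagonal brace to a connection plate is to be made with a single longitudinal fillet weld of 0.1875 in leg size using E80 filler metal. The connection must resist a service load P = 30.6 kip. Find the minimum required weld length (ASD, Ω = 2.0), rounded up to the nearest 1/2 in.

E80XX → F_EXX = 80 ksi.
Throat t_e = 0.707 × 0.1875 = 0.1326 in.
r_n/Ω = (0.6 × 80 × 0.1326) / 2.0 = 3.181 kip/in.
L_req = P / (r_n/Ω) = 30.6 / 3.181 = 9.618 in total.
Round up → use L = 10 in.

L = 10 in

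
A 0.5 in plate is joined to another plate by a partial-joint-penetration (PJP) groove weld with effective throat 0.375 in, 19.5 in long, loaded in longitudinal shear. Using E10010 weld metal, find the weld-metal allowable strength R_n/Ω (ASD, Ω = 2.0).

E100XX → F_EXX = 100 ksi.
Effective throat (given) t_e = 0.375 in.
A_we = 0.375 × 19.5 = 7.312 in².
F_nw = 0.6 F_EXX = 60 ksi.
R_n/Ω = (60 × 7.312) / 2.0 = 219.4 kips.

R_n/Ω ≈ 219 kips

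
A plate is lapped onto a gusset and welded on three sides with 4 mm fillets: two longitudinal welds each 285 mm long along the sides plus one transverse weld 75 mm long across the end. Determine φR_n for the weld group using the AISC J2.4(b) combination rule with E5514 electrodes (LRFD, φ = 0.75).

φR_n ≈ 451 kN

E55XX → F_EXX = 550 MPa.
t_e = 0.707 × 4 = 2.828 mm.
R_nwl = 0.6 × 550 × 2.828 × 570 × 10⁻³ = 531.9 kN (longitudinal, 2 welds).
R_nwt = 0.6 × 550 × 2.828 × 75 × 10⁻³ = 69.99 kN (transverse, base value).
(i) R_nwl + R_nwt = 601.9 kN; (ii) 0.85 R_nwl + 1.5 R_nwt = 557.1 kN.
R_n = max = 601.9 kN [governs: (i)]; φR_n = 451.5 kN.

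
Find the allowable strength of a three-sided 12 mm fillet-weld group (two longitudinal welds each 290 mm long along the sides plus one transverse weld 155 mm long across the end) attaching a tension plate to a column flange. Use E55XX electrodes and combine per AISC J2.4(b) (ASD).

R_n/Ω ≈ 1030 kN

E55XX → F_EXX = 550 MPa.
t_e = 0.707 × 12 = 8.484 mm.
R_nwl = 0.6 × 550 × 8.484 × 580 × 10⁻³ = 1624 kN (longitudinal, 2 welds).
R_nwt = 0.6 × 550 × 8.484 × 155 × 10⁻³ = 434 kN (transverse, base value).
(i) R_nwl + R_nwt = 2058 kN; (ii) 0.85 R_nwl + 1.5 R_nwt = 2031 kN.
R_n = max = 2058 kN [governs: (i)]; R_n/Ω = 1029 kN.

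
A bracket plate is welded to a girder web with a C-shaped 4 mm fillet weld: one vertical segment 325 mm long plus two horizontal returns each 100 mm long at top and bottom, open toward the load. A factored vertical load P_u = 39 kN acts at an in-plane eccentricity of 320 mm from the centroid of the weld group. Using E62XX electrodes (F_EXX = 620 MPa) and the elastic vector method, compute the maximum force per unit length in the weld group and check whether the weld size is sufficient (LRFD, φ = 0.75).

Total weld length L_w = 525 mm. Treat welds as unit-width lines.
Centroid: x̄ = 2×100×50 / 525 = 19.05 mm from the vertical weld.
Polar moment about centroid: J = I_x + I_y = [325³/12 + 2×100×162.5²] + [325×19.05² + 2(100³/12 + 100×30.95²)] = 8618000 mm³.
Direct shear f_v = P/L_w = 39×10³ / 525 = 74.29 N/mm (vertical).
Torsion M = P·e = 39×10³ × 320 = 12480000 N·mm.
Critical point at (x, y) = (80.95, 162.5) from centroid. f_tx = M·y/J = 235.3 N/mm; f_ty = M·x/J = 117.2 N/mm.
Resultant f_max = √[f_tx² + (f_v + f_ty)²] = √[235.3² + (74.29 + 117.2)²] = 303.4 N/mm.
Capacity per unit length: φr_n = 0.75 × 0.6 × 620 × (0.707 × 4) = 789 N/mm.
303.4 ≤ 789 → adequate.

f_max ≈ 303 N/mm; adequate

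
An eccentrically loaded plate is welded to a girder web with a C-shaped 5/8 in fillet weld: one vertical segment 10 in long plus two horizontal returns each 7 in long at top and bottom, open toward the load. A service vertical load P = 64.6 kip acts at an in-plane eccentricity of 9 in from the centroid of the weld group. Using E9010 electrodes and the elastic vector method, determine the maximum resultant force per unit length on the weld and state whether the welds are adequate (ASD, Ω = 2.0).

f_max ≈ 9.38 kip/in; adequate

E90XX → F_EXX = 90 ksi.
Total weld length L_w = 24 in. Treat welds as unit-width lines.
Centroid: x̄ = 2×7×3.5 / 24 = 2.042 in from the vertical weld.
Polar moment about centroid: J = I_x + I_y = [10³/12 + 2×7×5²] + [10×2.042² + 2(7³/12 + 7×1.458²)] = 562 in³.
Direct shear f_v = P/L_w = 64.6 / 24 = 2.692 kip/in (vertical).
Torsion M = P·e = 64.6 × 9 = 581.4 kip·in.
Critical point at (x, y) = (4.958, 5) from centroid. f_tx = M·y/J = 5.173 kip/in; f_ty = M·x/J = 5.13 kip/in.
Resultant f_max = √[f_tx² + (f_v + f_ty)²] = √[5.173² + (2.692 + 5.13)²] = 9.377 kip/in.
Capacity per unit length: r_n/Ω = (1/2.0) × 0.6 × 90 × (0.707 × 0.625) = 11.93 kip/in.
9.377 ≤ 11.93 → adequate.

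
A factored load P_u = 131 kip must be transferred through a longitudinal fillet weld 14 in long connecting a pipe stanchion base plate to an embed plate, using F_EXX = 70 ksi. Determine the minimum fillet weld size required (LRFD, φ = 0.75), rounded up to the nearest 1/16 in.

Total weld length L = 14 in.
Required throat t_e = P_u / (φ × 0.6 F_EXX × L) = 131 / (0.75 × 0.6 × 70 × 14) = 0.2971 in.
Required leg w = t_e / 0.707 = 0.4202 in → use 7/16 in.

w = 7/16 in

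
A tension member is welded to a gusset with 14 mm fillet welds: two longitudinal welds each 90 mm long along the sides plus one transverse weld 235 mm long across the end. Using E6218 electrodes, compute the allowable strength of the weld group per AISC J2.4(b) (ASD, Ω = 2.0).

R_n/Ω ≈ 931 kN

E62XX → F_EXX = 620 MPa.
t_e = 0.707 × 14 = 9.898 mm.
R_nwl = 0.6 × 620 × 9.898 × 180 × 10⁻³ = 662.8 kN (longitudinal, 2 welds).
R_nwt = 0.6 × 620 × 9.898 × 235 × 10⁻³ = 865.3 kN (transverse, base value).
(i) R_nwl + R_nwt = 1528 kN; (ii) 0.85 R_nwl + 1.5 R_nwt = 1861 kN.
R_n = max = 1861 kN [governs: (ii)]; R_n/Ω = 930.6 kN.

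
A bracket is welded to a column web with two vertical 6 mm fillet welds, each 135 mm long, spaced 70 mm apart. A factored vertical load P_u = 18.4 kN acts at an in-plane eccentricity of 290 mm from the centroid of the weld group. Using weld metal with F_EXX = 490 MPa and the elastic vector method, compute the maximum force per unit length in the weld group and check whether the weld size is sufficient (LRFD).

Total weld length L_w = 270 mm. Treat welds as unit-width lines.
Polar moment about centroid: J = 2[d³/12 + d(b/2)²] = 2[135³/12 + 135×35²] = 740800 mm³.
Direct shear f_v = P/L_w = 18.4×10³ / 270 = 68.15 N/mm (vertical).
Torsion M = P·e = 18.4×10³ × 290 = 5336000 N·mm.
Critical point at (x, y) = (35, 67.5) from centroid. f_tx = M·y/J = 486.2 N/mm; f_ty = M·x/J = 252.1 N/mm.
Resultant f_max = √[f_tx² + (f_v + f_ty)²] = √[486.2² + (68.15 + 252.1)²] = 582.2 N/mm.
Capacity per unit length: φr_n = 0.75 × 0.6 × 490 × (0.707 × 6) = 935.4 N/mm.
582.2 ≤ 935.4 → adequate.

f_max ≈ 582 N/mm; adequate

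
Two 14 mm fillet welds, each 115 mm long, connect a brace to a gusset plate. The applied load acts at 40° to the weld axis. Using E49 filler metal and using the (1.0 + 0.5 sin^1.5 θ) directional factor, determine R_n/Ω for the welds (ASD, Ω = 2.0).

E49XX → F_EXX = 490 MPa.
t_e = 0.707 × 14 = 9.898 mm; A_we = 9.898 × 230 = 2277 mm².
Directional factor: 1.0 + 0.5 sin^1.5(40°) = 1.258.
F_nw = 0.6 × 490 × 1.258 = 369.8 MPa.
R_n/Ω = (369.8 × 2277) / 2.0 × 10⁻³ = 420.9 kN.

R_n/Ω ≈ 421 kN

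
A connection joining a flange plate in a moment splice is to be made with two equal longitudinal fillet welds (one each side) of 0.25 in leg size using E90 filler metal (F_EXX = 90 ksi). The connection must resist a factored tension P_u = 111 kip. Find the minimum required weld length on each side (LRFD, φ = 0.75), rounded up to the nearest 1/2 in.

Throat t_e = 0.707 × 0.25 = 0.1767 in.
φr_n = 0.75 × 0.6 × 90 × 0.1767 = 7.158 kip/in.
L_req = P_u / φr_n = 111 / 7.158 = 15.51 in total.
Per side: 15.51 / 2 = 7.753 in.
Round up → use L = 8 in on each side.

L = 8 in on each side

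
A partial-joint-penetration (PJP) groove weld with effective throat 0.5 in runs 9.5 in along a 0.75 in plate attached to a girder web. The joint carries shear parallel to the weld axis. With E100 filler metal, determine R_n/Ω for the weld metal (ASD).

R_n/Ω ≈ 142 kip

E100XX → F_EXX = 100 ksi.
Effective throat (given) t_e = 0.5 in.
A_we = 0.5 × 9.5 = 4.75 in².
F_nw = 0.6 F_EXX = 60 ksi.
R_n/Ω = (60 × 4.75) / 2.0 = 142.5 kip.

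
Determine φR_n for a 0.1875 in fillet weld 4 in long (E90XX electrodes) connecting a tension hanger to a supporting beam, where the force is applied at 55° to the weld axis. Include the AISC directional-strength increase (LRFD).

φR_n ≈ 29.4 kips

E90XX → F_EXX = 90 ksi.
t_e = 0.707 × 0.1875 = 0.1326 in; A_we = 0.1326 × 4 = 0.5302 in².
Directional factor: 1.0 + 0.5 sin^1.5(55°) = 1.371.
F_nw = 0.6 × 90 × 1.371 = 74.02 ksi.
φR_n = 0.75 × 74.02 × 0.5302 = 29.44 kips.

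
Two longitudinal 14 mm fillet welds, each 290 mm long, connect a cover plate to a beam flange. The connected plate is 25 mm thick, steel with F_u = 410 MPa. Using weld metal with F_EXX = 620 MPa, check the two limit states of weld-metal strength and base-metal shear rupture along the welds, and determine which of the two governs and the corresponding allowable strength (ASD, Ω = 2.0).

R_n/Ω ≈ 1070 kN (weld metal governs)

t_e = 0.707 × 14 = 9.898 mm; L = 580 mm.
Weld metal: R_n/Ω = (1/2.0) × 0.6 × 620 × 9.898 × 580 × 10⁻³ = 1068 kN.
Base metal (shear rupture): R_n/Ω = (1/2.0) × 0.6 × 410 × 25 × 580 × 10⁻³ = 1784 kN.
Governing: weld metal.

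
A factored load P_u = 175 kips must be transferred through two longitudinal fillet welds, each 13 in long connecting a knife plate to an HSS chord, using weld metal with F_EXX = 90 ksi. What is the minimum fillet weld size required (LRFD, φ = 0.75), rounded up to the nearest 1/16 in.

w = 1/4 in

Total weld length L = 26 in.
Required throat t_e = P_u / (φ × 0.6 F_EXX × L) = 175 / (0.75 × 0.6 × 90 × 26) = 0.1662 in.
Required leg w = t_e / 0.707 = 0.2351 in → use 1/4 in.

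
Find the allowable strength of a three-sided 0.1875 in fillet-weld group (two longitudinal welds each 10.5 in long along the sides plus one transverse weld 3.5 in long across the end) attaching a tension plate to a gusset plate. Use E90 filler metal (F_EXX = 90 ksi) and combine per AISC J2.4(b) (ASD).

R_n/Ω ≈ 87.7 kips

t_e = 0.707 × 0.1875 = 0.1326 in.
R_nwl = 0.6 × 90 × 0.1326 × 21 = 150.3 kips (longitudinal, 2 welds).
R_nwt = 0.6 × 90 × 0.1326 × 3.5 = 25.05 kips (transverse, base value).
(i) R_nwl + R_nwt = 175.4 kips; (ii) 0.85 R_nwl + 1.5 R_nwt = 165.4 kips.
R_n = max = 175.4 kips [governs: (i)]; R_n/Ω = 87.69 kips.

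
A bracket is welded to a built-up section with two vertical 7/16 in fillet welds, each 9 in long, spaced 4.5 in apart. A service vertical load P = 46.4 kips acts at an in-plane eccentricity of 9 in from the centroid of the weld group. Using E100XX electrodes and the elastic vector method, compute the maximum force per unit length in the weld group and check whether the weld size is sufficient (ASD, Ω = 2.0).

f_max ≈ 11.3 kip/in; NOT adequate

E100XX → F_EXX = 100 ksi.
Total weld length L_w = 18 in. Treat welds as unit-width lines.
Polar moment about centroid: J = 2[d³/12 + d(b/2)²] = 2[9³/12 + 9×2.25²] = 212.6 in³.
Direct shear f_v = P/L_w = 46.4 / 18 = 2.578 kip/in (vertical).
Torsion M = P·e = 46.4 × 9 = 417.6 kip·in.
Critical point at (x, y) = (2.25, 4.5) from centroid. f_tx = M·y/J = 8.838 kip/in; f_ty = M·x/J = 4.419 kip/in.
Resultant f_max = √[f_tx² + (f_v + f_ty)²] = √[8.838² + (2.578 + 4.419)²] = 11.27 kip/in.
Capacity per unit length: r_n/Ω = (1/2.0) × 0.6 × 100 × (0.707 × 0.4375) = 9.279 kip/in.
11.27 > 9.279 → NOT adequate.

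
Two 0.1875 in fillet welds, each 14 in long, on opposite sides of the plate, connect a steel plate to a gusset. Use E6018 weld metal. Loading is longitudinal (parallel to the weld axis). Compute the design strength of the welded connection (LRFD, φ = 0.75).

E60XX → F_EXX = 60 ksi.
Effective throat t_e = 0.707 × 0.1875 = 0.1326 in.
Total length L = 28 in; A_we = 0.1326 × 28 = 3.712 in².
F_nw = 0.6 F_EXX = 0.6 × 60 = 36 ksi.
φR_n = 0.75 × 36 × 3.712 = 100.2 kip.

φR_n ≈ 100 kip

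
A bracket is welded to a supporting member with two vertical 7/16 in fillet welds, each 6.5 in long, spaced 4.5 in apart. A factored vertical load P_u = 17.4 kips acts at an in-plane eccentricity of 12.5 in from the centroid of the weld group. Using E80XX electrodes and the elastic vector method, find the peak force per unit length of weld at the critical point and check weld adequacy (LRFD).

f_max ≈ 8.54 kip/in; adequate

E80XX → F_EXX = 80 ksi.
Total weld length L_w = 13 in. Treat welds as unit-width lines.
Polar moment about centroid: J = 2[d³/12 + d(b/2)²] = 2[6.5³/12 + 6.5×2.25²] = 111.6 in³.
Direct shear f_v = P/L_w = 17.4 / 13 = 1.338 kip/in (vertical).
Torsion M = P·e = 17.4 × 12.5 = 217.5 kip·in.
Critical point at (x, y) = (2.25, 3.25) from centroid. f_tx = M·y/J = 6.335 kip/in; f_ty = M·x/J = 4.386 kip/in.
Resultant f_max = √[f_tx² + (f_v + f_ty)²] = √[6.335² + (1.338 + 4.386)²] = 8.538 kip/in.
Capacity per unit length: φr_n = 0.75 × 0.6 × 80 × (0.707 × 0.4375) = 11.14 kip/in.
8.538 ≤ 11.14 → adequate.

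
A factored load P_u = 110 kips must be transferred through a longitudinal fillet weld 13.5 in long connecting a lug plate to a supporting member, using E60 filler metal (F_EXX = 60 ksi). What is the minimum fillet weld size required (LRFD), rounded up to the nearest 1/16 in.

Total weld length L = 13.5 in.
Required throat t_e = P_u / (φ × 0.6 F_EXX × L) = 110 / (0.75 × 0.6 × 60 × 13.5) = 0.3018 in.
Required leg w = t_e / 0.707 = 0.4269 in → use 7/16 in.

w = 7/16 in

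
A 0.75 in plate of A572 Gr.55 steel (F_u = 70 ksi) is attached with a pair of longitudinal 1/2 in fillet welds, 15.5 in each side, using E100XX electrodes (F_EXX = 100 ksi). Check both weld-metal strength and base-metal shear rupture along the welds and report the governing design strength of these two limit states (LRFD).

t_e = 0.707 × 0.5 = 0.3535 in; L = 31 in.
Weld metal: φR_n = 0.75 × 0.6 × 100 × 0.3535 × 31 = 493.1 kips.
Base metal (shear rupture): φR_n = 0.75 × 0.6 × 70 × 0.75 × 31 = 732.4 kips.
Governing: weld metal.

φR_n ≈ 493 kips (weld metal governs)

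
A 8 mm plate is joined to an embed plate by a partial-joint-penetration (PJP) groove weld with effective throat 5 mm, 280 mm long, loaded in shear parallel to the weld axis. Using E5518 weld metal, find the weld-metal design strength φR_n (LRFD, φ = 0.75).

φR_n ≈ 346 kN

E55XX → F_EXX = 550 MPa.
Effective throat (given) t_e = 5 mm.
A_we = 5 × 280 = 1400 mm².
F_nw = 0.6 F_EXX = 330 MPa.
φR_n = 0.75 × 330 × 1400 × 10⁻³ = 346.5 kN.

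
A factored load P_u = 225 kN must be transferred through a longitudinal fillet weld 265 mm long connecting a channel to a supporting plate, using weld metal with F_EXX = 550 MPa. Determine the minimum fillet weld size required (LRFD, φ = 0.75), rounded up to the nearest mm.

w = 5 mm

Total weld length L = 265 mm.
Required throat t_e = P_u / (φ × 0.6 F_EXX × L) = 225 / (0.75 × 0.6 × 550 × 265 × 10⁻³) = 3.431 mm.
Required leg w = t_e / 0.707 = 4.852 mm → use 5 mm.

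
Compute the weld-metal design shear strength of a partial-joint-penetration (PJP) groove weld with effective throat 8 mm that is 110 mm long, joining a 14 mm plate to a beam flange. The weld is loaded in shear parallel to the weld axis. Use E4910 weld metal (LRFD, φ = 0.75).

E49XX → F_EXX = 490 MPa.
Effective throat (given) t_e = 8 mm.
A_we = 8 × 110 = 880 mm².
F_nw = 0.6 F_EXX = 294 MPa.
φR_n = 0.75 × 294 × 880 × 10⁻³ = 194 kN.

φR_n ≈ 194 kN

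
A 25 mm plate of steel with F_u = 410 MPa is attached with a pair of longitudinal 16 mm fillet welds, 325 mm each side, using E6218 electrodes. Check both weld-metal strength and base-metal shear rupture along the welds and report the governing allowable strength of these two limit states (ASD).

E62XX → F_EXX = 620 MPa.
t_e = 0.707 × 16 = 11.31 mm; L = 650 mm.
Weld metal: R_n/Ω = (1/2.0) × 0.6 × 620 × 11.31 × 650 × 10⁻³ = 1368 kN.
Base metal (shear rupture): R_n/Ω = (1/2.0) × 0.6 × 410 × 25 × 650 × 10⁻³ = 1999 kN.
Governing: weld metal.

R_n/Ω ≈ 1370 kN (weld metal governs)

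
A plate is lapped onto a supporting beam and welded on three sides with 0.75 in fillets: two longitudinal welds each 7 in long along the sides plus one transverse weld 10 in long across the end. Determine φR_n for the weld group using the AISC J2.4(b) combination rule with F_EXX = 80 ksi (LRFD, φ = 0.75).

t_e = 0.707 × 0.75 = 0.5302 in.
R_nwl = 0.6 × 80 × 0.5302 × 14 = 356.3 kip (longitudinal, 2 welds).
R_nwt = 0.6 × 80 × 0.5302 × 10 = 254.5 kip (transverse, base value).
(i) R_nwl + R_nwt = 610.8 kip; (ii) 0.85 R_nwl + 1.5 R_nwt = 684.7 kip.
R_n = max = 684.7 kip [governs: (ii)]; φR_n = 513.5 kip.

φR_n ≈ 513 kip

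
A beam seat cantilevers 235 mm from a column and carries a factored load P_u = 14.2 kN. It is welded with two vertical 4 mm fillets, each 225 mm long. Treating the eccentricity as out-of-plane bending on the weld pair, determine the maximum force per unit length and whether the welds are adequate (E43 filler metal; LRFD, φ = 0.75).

E43XX → F_EXX = 430 MPa.
L_w = 2 × 225 = 450 mm; section modulus (unit throat) S = 2 × L²/6 = 16880 mm².
Direct shear f_v = P/L_w = 14.2×10³/450 = 31.56 N/mm.
Moment M = P × e = 14.2×10³ × 235 = 3337000 N·mm; bending f_b = M/S = 197.7 N/mm.
f_max = √(f_v² + f_b²) = √(31.56² + 197.7²) = 200.3 N/mm.
φr_n = 0.75 × 0.6 × 430 × (0.707 × 4) = 547.2 N/mm → adequate.

f_max ≈ 200 N/mm; adequate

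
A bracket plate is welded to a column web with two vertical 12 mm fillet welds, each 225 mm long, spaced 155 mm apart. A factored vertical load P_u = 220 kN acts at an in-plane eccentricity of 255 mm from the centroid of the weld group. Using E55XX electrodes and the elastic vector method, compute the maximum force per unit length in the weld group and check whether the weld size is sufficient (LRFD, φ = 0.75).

f_max ≈ 1980 N/mm; adequate

E55XX → F_EXX = 550 MPa.
Total weld length L_w = 450 mm. Treat welds as unit-width lines.
Polar moment about centroid: J = 2[d³/12 + d(b/2)²] = 2[225³/12 + 225×77.5²] = 4601000 mm³.
Direct shear f_v = P/L_w = 220×10³ / 450 = 488.9 N/mm (vertical).
Torsion M = P·e = 220×10³ × 255 = 56100000 N·mm.
Critical point at (x, y) = (77.5, 112.5) from centroid. f_tx = M·y/J = 1372 N/mm; f_ty = M·x/J = 944.9 N/mm.
Resultant f_max = √[f_tx² + (f_v + f_ty)²] = √[1372² + (488.9 + 944.9)²] = 1984 N/mm.
Capacity per unit length: φr_n = 0.75 × 0.6 × 550 × (0.707 × 12) = 2100 N/mm.
1984 ≤ 2100 → adequate.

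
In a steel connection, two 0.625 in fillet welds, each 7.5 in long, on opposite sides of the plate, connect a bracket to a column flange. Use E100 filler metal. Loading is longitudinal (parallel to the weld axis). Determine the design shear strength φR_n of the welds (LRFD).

φR_n ≈ 298 kips

E100XX → F_EXX = 100 ksi.
Effective throat t_e = 0.707 × 0.625 = 0.4419 in.
Total length L = 15 in; A_we = 0.4419 × 15 = 6.628 in².
F_nw = 0.6 F_EXX = 0.6 × 100 = 60 ksi.
φR_n = 0.75 × 60 × 6.628 = 298.3 kips.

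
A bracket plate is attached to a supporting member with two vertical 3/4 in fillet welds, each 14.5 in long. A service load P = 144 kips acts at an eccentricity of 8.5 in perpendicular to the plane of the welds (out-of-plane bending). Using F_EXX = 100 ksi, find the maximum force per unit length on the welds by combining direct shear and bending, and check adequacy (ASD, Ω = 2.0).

L_w = 2 × 14.5 = 29 in; section modulus (unit throat) S = 2 × L²/6 = 70.08 in².
Direct shear f_v = P/L_w = 144/29 = 4.966 kip/in.
Moment M = P × e = 144 × 8.5 = 1224 kip·in; bending f_b = M/S = 17.46 kip/in.
f_max = √(f_v² + f_b²) = √(4.966² + 17.46²) = 18.16 kip/in.
r_n/Ω = (1/2.0) × 0.6 × 100 × (0.707 × 0.75) = 15.91 kip/in → NOT adequate.

f_max ≈ 18.2 kip/in; NOT adequate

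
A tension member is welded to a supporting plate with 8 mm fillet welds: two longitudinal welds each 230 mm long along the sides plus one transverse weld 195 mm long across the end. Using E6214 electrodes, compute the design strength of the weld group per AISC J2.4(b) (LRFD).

E62XX → F_EXX = 620 MPa.
t_e = 0.707 × 8 = 5.656 mm.
R_nwl = 0.6 × 620 × 5.656 × 460 × 10⁻³ = 967.9 kN (longitudinal, 2 welds).
R_nwt = 0.6 × 620 × 5.656 × 195 × 10⁻³ = 410.3 kN (transverse, base value).
(i) R_nwl + R_nwt = 1378 kN; (ii) 0.85 R_nwl + 1.5 R_nwt = 1438 kN.
R_n = max = 1438 kN [governs: (ii)]; φR_n = 1079 kN.

φR_n ≈ 1080 kN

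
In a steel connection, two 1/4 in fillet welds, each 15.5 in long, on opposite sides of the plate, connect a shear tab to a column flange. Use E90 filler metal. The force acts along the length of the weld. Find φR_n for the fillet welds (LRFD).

φR_n ≈ 222 kip

E90XX → F_EXX = 90 ksi.
Effective throat t_e = 0.707 × 0.25 = 0.1767 in.
Total length L = 31 in; A_we = 0.1767 × 31 = 5.479 in².
F_nw = 0.6 F_EXX = 0.6 × 90 = 54 ksi.
φR_n = 0.75 × 54 × 5.479 = 221.9 kip.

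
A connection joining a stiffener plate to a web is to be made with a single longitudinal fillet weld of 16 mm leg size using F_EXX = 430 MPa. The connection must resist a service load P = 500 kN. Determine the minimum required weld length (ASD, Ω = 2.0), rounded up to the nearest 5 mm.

Throat t_e = 0.707 × 16 = 11.31 mm.
r_n/Ω = (0.6 × 430 × 11.31) / 2.0 = 1459 N/mm = 1.459 kN/mm.
L_req = P / (r_n/Ω) = 500 / 1.459 = 342.6 mm total.
Round up → use L = 345 mm.

L = 345 mm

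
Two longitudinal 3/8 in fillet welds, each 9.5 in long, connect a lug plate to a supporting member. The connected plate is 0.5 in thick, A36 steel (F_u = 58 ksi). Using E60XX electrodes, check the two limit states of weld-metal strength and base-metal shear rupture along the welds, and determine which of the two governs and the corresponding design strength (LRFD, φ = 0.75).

φR_n ≈ 136 kips (weld metal governs)

E60XX → F_EXX = 60 ksi.
t_e = 0.707 × 0.375 = 0.2651 in; L = 19 in.
Weld metal: φR_n = 0.75 × 0.6 × 60 × 0.2651 × 19 = 136 kips.
Base metal (shear rupture): φR_n = 0.75 × 0.6 × 58 × 0.5 × 19 = 247.9 kips.
Governing: weld metal.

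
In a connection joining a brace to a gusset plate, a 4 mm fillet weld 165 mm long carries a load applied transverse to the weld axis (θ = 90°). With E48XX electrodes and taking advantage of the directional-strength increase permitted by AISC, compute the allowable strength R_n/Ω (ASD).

E48XX → F_EXX = 480 MPa.
t_e = 0.707 × 4 = 2.828 mm; A_we = 2.828 × 165 = 466.6 mm².
Directional factor: 1.0 + 0.5 sin^1.5(90°) = 1.5.
F_nw = 0.6 × 480 × 1.5 = 432 MPa.
R_n/Ω = (432 × 466.6) / 2.0 × 10⁻³ = 100.8 kN.

R_n/Ω ≈ 101 kN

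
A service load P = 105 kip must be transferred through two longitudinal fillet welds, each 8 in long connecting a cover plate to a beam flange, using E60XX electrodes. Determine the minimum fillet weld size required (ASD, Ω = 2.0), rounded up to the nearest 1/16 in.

E60XX → F_EXX = 60 ksi.
Total weld length L = 16 in.
Required throat t_e = P × Ω / (0.6 F_EXX × L) = 105 × 2.0 / (0.6 × 60 × 16) = 0.3646 in.
Required leg w = t_e / 0.707 = 0.5157 in → use 9/16 in.

w = 9/16 in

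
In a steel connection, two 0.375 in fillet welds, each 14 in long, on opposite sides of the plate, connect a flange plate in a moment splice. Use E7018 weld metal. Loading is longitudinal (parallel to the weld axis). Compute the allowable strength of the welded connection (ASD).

E70XX → F_EXX = 70 ksi.
Effective throat t_e = 0.707 × 0.375 = 0.2651 in.
Total length L = 28 in; A_we = 0.2651 × 28 = 7.423 in².
F_nw = 0.6 F_EXX = 0.6 × 70 = 42 ksi.
R_n = 42 × 7.423 = 311.8 kips; R_n/Ω = 311.8/2.0 = 155.9 kips.

R_n/Ω ≈ 156 kips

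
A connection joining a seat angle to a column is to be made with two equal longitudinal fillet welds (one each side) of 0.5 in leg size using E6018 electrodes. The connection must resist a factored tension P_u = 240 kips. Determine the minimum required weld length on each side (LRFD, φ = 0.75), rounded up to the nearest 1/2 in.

L = 13 in on each side

E60XX → F_EXX = 60 ksi.
Throat t_e = 0.707 × 0.5 = 0.3535 in.
φr_n = 0.75 × 0.6 × 60 × 0.3535 = 9.544 kips/in.
L_req = P_u / φr_n = 240 / 9.544 = 25.15 in total.
Per side: 25.15 / 2 = 12.57 in.
Round up → use L = 13 in on each side.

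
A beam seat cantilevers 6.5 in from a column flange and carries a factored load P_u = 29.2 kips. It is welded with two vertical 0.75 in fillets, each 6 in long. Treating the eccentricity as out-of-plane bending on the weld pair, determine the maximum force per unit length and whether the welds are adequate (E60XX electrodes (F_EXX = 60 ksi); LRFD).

f_max ≈ 16 kip/in; NOT adequate

L_w = 2 × 6 = 12 in; section modulus (unit throat) S = 2 × L²/6 = 12 in².
Direct shear f_v = P/L_w = 29.2/12 = 2.433 kip/in.
Moment M = P × e = 29.2 × 6.5 = 189.8 kip·in; bending f_b = M/S = 15.82 kip/in.
f_max = √(f_v² + f_b²) = √(2.433² + 15.82²) = 16 kip/in.
φr_n = 0.75 × 0.6 × 60 × (0.707 × 0.75) = 14.32 kip/in → NOT adequate.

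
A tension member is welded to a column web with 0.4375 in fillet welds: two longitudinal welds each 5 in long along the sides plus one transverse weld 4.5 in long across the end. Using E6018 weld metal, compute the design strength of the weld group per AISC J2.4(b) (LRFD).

φR_n ≈ 127 kip

E60XX → F_EXX = 60 ksi.
t_e = 0.707 × 0.4375 = 0.3093 in.
R_nwl = 0.6 × 60 × 0.3093 × 10 = 111.4 kip (longitudinal, 2 welds).
R_nwt = 0.6 × 60 × 0.3093 × 4.5 = 50.11 kip (transverse, base value).
(i) R_nwl + R_nwt = 161.5 kip; (ii) 0.85 R_nwl + 1.5 R_nwt = 169.8 kip.
R_n = max = 169.8 kip [governs: (ii)]; φR_n = 127.4 kip.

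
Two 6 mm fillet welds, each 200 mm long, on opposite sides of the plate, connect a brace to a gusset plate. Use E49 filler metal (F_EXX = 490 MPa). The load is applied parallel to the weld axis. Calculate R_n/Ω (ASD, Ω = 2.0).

Effective throat t_e = 0.707 × 6 = 4.242 mm.
Total length L = 400 mm; A_we = 4.242 × 400 = 1697 mm².
F_nw = 0.6 F_EXX = 0.6 × 490 = 294 MPa.
R_n = 294 × 1697 × 10⁻³ = 498.9 kN; R_n/Ω = 498.9/2.0 = 249.4 kN.

R_n/Ω ≈ 249 kN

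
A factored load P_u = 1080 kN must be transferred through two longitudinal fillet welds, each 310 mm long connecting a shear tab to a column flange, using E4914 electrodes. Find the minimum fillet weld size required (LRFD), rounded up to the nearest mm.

E49XX → F_EXX = 490 MPa.
Total weld length L = 620 mm.
Required throat t_e = P_u / (φ × 0.6 F_EXX × L) = 1080 / (0.75 × 0.6 × 490 × 620 × 10⁻³) = 7.9 mm.
Required leg w = t_e / 0.707 = 11.17 mm → use 12 mm.

w = 12 mm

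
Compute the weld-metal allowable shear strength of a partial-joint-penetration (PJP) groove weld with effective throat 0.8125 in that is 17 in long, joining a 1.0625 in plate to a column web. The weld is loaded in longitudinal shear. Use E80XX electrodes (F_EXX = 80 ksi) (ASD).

R_n/Ω ≈ 332 kip

Effective throat (given) t_e = 0.8125 in.
A_we = 0.8125 × 17 = 13.81 in².
F_nw = 0.6 F_EXX = 48 ksi.
R_n/Ω = (48 × 13.81) / 2.0 = 331.5 kip.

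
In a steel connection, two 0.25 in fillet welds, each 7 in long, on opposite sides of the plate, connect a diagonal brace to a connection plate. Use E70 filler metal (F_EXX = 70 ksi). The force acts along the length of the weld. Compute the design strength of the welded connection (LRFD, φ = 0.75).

Effective throat t_e = 0.707 × 0.25 = 0.1767 in.
Total length L = 14 in; A_we = 0.1767 × 14 = 2.474 in².
F_nw = 0.6 F_EXX = 0.6 × 70 = 42 ksi.
φR_n = 0.75 × 42 × 2.474 = 77.95 kips.

φR_n ≈ 77.9 kips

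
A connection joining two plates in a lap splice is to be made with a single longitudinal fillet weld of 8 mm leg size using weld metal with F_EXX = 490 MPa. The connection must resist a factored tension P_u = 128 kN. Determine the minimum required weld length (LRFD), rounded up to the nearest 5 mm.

L = 105 mm

Throat t_e = 0.707 × 8 = 5.656 mm.
φr_n = 0.75 × 0.6 × 490 × 5.656 × 10⁻³ = 1.247 kN/mm.
L_req = P_u / φr_n = 128 / 1.247 = 102.6 mm total.
Round up → use L = 105 mm.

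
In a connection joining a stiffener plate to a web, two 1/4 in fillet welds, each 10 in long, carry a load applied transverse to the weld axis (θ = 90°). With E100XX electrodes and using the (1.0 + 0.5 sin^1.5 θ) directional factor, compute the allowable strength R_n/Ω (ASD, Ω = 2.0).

E100XX → F_EXX = 100 ksi.
t_e = 0.707 × 0.25 = 0.1767 in; A_we = 0.1767 × 20 = 3.535 in².
Directional factor: 1.0 + 0.5 sin^1.5(90°) = 1.5.
F_nw = 0.6 × 100 × 1.5 = 90 ksi.
R_n/Ω = (90 × 3.535) / 2.0 = 159.1 kip.

R_n/Ω ≈ 159 kip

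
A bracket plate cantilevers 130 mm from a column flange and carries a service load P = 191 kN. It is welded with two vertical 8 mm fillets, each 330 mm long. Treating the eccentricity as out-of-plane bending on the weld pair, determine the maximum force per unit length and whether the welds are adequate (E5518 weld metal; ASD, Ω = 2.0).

E55XX → F_EXX = 550 MPa.
L_w = 2 × 330 = 660 mm; section modulus (unit throat) S = 2 × L²/6 = 36300 mm².
Direct shear f_v = P/L_w = 191×10³/660 = 289.4 N/mm.
Moment M = P × e = 191×10³ × 130 = 24830000 N·mm; bending f_b = M/S = 684 N/mm.
f_max = √(f_v² + f_b²) = √(289.4² + 684²) = 742.7 N/mm.
r_n/Ω = (1/2.0) × 0.6 × 550 × (0.707 × 8) = 933.2 N/mm → adequate.

f_max ≈ 743 N/mm; adequate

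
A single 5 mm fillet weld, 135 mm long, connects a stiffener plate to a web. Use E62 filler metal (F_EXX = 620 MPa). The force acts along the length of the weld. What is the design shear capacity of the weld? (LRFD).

φR_n ≈ 133 kN

Effective throat t_e = 0.707 × 5 = 3.535 mm.
Total length L = 135 mm; A_we = 3.535 × 135 = 477.2 mm².
F_nw = 0.6 F_EXX = 0.6 × 620 = 372 MPa.
φR_n = 0.75 × 372 × 477.2 × 10⁻³ = 133.1 kN.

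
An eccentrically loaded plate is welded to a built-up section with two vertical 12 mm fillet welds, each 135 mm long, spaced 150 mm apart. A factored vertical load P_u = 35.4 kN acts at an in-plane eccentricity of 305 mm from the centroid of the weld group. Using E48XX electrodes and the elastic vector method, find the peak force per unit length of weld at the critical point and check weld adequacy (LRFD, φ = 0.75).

E48XX → F_EXX = 480 MPa.
Total weld length L_w = 270 mm. Treat welds as unit-width lines.
Polar moment about centroid: J = 2[d³/12 + d(b/2)²] = 2[135³/12 + 135×75²] = 1929000 mm³.
Direct shear f_v = P/L_w = 35.4×10³ / 270 = 131.1 N/mm (vertical).
Torsion M = P·e = 35.4×10³ × 305 = 10797000 N·mm.
Critical point at (x, y) = (75, 67.5) from centroid. f_tx = M·y/J = 377.8 N/mm; f_ty = M·x/J = 419.8 N/mm.
Resultant f_max = √[f_tx² + (f_v + f_ty)²] = √[377.8² + (131.1 + 419.8)²] = 668.1 N/mm.
Capacity per unit length: φr_n = 0.75 × 0.6 × 480 × (0.707 × 12) = 1833 N/mm.
668.1 ≤ 1833 → adequate.

f_max ≈ 668 N/mm; adequate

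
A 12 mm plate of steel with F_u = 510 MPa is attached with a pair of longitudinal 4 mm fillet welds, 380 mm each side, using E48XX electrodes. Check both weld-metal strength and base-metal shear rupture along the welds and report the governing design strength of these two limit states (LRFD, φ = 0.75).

E48XX → F_EXX = 480 MPa.
t_e = 0.707 × 4 = 2.828 mm; L = 760 mm.
Weld metal: φR_n = 0.75 × 0.6 × 480 × 2.828 × 760 × 10⁻³ = 464.2 kN.
Base metal (shear rupture): φR_n = 0.75 × 0.6 × 510 × 12 × 760 × 10⁻³ = 2093 kN.
Governing: weld metal.

φR_n ≈ 464 kN (weld metal governs)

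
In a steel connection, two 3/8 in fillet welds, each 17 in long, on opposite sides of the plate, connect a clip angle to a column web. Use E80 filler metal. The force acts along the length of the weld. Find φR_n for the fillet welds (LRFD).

φR_n ≈ 325 kips

E80XX → F_EXX = 80 ksi.
Effective throat t_e = 0.707 × 0.375 = 0.2651 in.
Total length L = 34 in; A_we = 0.2651 × 34 = 9.014 in².
F_nw = 0.6 F_EXX = 0.6 × 80 = 48 ksi.
φR_n = 0.75 × 48 × 9.014 = 324.5 kips.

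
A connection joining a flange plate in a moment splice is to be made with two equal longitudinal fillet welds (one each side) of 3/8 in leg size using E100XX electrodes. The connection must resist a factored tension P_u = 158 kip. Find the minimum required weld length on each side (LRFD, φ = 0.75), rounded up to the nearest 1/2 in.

E100XX → F_EXX = 100 ksi.
Throat t_e = 0.707 × 0.375 = 0.2651 in.
φr_n = 0.75 × 0.6 × 100 × 0.2651 = 11.93 kip/in.
L_req = P_u / φr_n = 158 / 11.93 = 13.24 in total.
Per side: 13.24 / 2 = 6.622 in.
Round up → use L = 7 in on each side.

L = 7 in on each side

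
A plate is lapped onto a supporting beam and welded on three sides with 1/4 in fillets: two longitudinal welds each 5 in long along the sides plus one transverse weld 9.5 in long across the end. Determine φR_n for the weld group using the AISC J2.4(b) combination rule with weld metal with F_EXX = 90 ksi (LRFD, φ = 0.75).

t_e = 0.707 × 0.25 = 0.1767 in.
R_nwl = 0.6 × 90 × 0.1767 × 10 = 95.44 kips (longitudinal, 2 welds).
R_nwt = 0.6 × 90 × 0.1767 × 9.5 = 90.67 kips (transverse, base value).
(i) R_nwl + R_nwt = 186.1 kips; (ii) 0.85 R_nwl + 1.5 R_nwt = 217.1 kips.
R_n = max = 217.1 kips [governs: (ii)]; φR_n = 162.9 kips.

φR_n ≈ 163 kips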